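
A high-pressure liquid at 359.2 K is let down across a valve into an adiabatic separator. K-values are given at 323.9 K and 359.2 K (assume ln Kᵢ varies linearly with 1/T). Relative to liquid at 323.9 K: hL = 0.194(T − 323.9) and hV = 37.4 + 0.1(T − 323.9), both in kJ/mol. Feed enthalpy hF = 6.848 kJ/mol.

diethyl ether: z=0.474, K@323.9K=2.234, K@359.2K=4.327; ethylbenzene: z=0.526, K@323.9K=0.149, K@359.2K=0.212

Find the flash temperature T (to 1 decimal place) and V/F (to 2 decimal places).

Adiabatic flash: solve Rachford–Rice at each trial T, then check hF = ψ·hV(T) + (1−ψ)·hL(T).
  T = 323.9 K: K = (2.234, 0.149), RR gives ψ = 0.131, H_out = 4.890 kJ/mol
  T = 359.2 K: K = (4.327, 0.212), RR gives ψ = 0.443, H_out = 21.961 kJ/mol
  T = 341.5 K: K = (3.160, 0.179), RR gives ψ = 0.334, H_out = 15.353 kJ/mol
  T = 332.7 K: K = (2.669, 0.164), RR gives ψ = 0.252, H_out = 10.913 kJ/mol
  T = 328.3 K: K = (2.445, 0.156), RR gives ψ = 0.198, H_out = 8.168 kJ/mol
  T = 326.1 K: K = (2.338, 0.153), RR gives ψ = 0.166, H_out = 6.608 kJ/mol
Linear interpolation between T = 326.1 (H_out = 6.608) and T = 328.3 (H_out = 8.168) on hF = 6.848 gives T ≈ 326.4 K, at which ψ = 0.17.

T = 326.4 K, V/F = 0.17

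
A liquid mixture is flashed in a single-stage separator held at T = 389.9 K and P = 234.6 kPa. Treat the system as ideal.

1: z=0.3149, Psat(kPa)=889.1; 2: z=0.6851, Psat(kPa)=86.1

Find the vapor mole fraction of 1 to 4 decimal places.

Raoult's law: Kᵢ = Pᵢˢᵃᵗ/P = Pᵢˢᵃᵗ/234.6.
  K_1 = 889.1/234.6 = 3.789855, K_2 = 86.1/234.6 = 0.367008
Rachford–Rice: g(β) = Σ zᵢ(Kᵢ−1)/(1+β(Kᵢ−1)) = 0.
g(0) = ΣzᵢKᵢ − 1 = 0.4449 and g(1) = 1 − Σzᵢ/Kᵢ = -0.9498, so a root lies in (0, 1).
Iterate (Newton) starting at β = 0.32:
  β = 0.3200: g = -0.07967, g' = -1.1158 → β = 0.2486
  β = 0.2486: g = 0.00409, g' = -1.2411 → β = 0.2519
Converged at β = 0.2519.
Compositions from xᵢ = zᵢ/(1+β(Kᵢ−1)), yᵢ = Kᵢxᵢ:
  1: x = 0.1849, y = 0.7009
  2: x = 0.8151, y = 0.2991

y_1 = 0.7009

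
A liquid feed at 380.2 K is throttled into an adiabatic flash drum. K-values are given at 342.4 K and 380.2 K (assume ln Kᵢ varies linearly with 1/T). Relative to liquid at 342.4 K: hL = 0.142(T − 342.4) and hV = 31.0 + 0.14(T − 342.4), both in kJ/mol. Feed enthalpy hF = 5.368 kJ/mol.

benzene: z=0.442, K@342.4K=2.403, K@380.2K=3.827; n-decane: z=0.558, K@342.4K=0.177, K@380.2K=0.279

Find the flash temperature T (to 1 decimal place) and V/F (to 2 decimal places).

Adiabatic flash: solve Rachford–Rice at each trial T, then check hF = ψ·hV(T) + (1−ψ)·hL(T).
  T = 342.4 K: K = (2.403, 0.177), RR gives ψ = 0.139, H_out = 4.320 kJ/mol
  T = 380.2 K: K = (3.827, 0.279), RR gives ψ = 0.416, H_out = 18.221 kJ/mol
  T = 361.3 K: K = (3.070, 0.225), RR gives ψ = 0.301, H_out = 11.992 kJ/mol
  T = 351.9 K: K = (2.727, 0.200), RR gives ψ = 0.230, H_out = 8.460 kJ/mol
  T = 347.1 K: K = (2.560, 0.188), RR gives ψ = 0.187, H_out = 6.460 kJ/mol
  T = 344.8 K: K = (2.483, 0.183), RR gives ψ = 0.164, H_out = 5.438 kJ/mol
Linear interpolation between T = 342.4 (H_out = 4.320) and T = 344.8 (H_out = 5.438) on hF = 5.368 gives T ≈ 344.6 K, at which ψ = 0.16.

T = 344.6 K, V/F = 0.16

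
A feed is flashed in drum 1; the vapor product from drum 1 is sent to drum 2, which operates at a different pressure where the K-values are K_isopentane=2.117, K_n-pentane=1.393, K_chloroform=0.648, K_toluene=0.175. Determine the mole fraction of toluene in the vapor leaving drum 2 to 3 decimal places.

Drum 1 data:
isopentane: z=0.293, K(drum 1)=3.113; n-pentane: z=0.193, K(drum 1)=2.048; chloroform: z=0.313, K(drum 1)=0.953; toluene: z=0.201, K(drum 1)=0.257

Drum 1:
Material balance + equilibrium reduce to Σ zᵢ(Kᵢ−1)/(1+ψ₁(Kᵢ−1)) = 0.
Feasibility: ΣzᵢKᵢ = 1.657, Σzᵢ/Kᵢ = 1.299 — both > 1, two phases present.
Newton–Raphson from ψ₁ = 0.5:
  ψ₁ = 0.500: g = 0.1811, g' = -0.682 → ψ₁ = 0.765
  ψ₁ = 0.765: g = -0.0128, g' = -0.854 → ψ₁ = 0.750
Converged at ψ₁ = 0.750.
Drum-1 compositions:
  isopentane: x = 0.113, y = 0.353
  n-pentane: x = 0.108, y = 0.221
  chloroform: x = 0.324, y = 0.309
  toluene: x = 0.454, y = 0.117
Drum-2 feed = drum-1 vapor: z₂ = (0.3528, 0.2213, 0.3092, 0.1167).
Drum 2:
Rachford–Rice: g(ψ₂) = Σ zᵢ(Kᵢ−1)/(1+ψ₂(Kᵢ−1)) = 0.
g(0) = ΣzᵢKᵢ − 1 = 0.276 and g(1) = 1 − Σzᵢ/Kᵢ = -0.470, so a root lies in (0, 1).
Newton–Raphson from ψ₂ = 0.5:
  ψ₂ = 0.500: g = 0.0295, g' = -0.492 → ψ₂ = 0.560
  ψ₂ = 0.560: g = -0.0009, g' = -0.524 → ψ₂ = 0.558
Converged at ψ₂ = 0.558.
  isopentane: x = 0.217, y = 0.460
  n-pentane: x = 0.181, y = 0.253
  chloroform: x = 0.385, y = 0.249
  toluene: x = 0.216, y = 0.038

y_toluene (drum 2) = 0.038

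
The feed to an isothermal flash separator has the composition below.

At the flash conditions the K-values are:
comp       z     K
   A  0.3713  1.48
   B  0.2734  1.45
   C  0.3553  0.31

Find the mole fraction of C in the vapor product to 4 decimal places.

y_C = 0.1252

Let ψ = V/F and solve Σ zᵢ(Kᵢ−1)/(1+ψ(Kᵢ−1)) = 0.
Check two-phase: ΣzᵢKᵢ = 1.0561 > 1 and Σzᵢ/Kᵢ = 1.5856 > 1, so g(0) = 0.0561 > 0 and g(1) = -0.5856 < 0.
Newton–Raphson from ψ = 0.5:
  ψ = 0.5000: g = -0.13012, g' = -0.4868 → ψ = 0.2327
  ψ = 0.2327: g = -0.02037, g' = -0.3546 → ψ = 0.1753
  ψ = 0.1753: g = -0.00046, g' = -0.3393 → ψ = 0.1739
Converged at ψ = 0.1739.
Compositions from xᵢ = zᵢ/(1+ψ(Kᵢ−1)), yᵢ = Kᵢxᵢ:
  A: x = 0.3427, y = 0.5072
  B: x = 0.2536, y = 0.3677
  C: x = 0.4038, y = 0.1252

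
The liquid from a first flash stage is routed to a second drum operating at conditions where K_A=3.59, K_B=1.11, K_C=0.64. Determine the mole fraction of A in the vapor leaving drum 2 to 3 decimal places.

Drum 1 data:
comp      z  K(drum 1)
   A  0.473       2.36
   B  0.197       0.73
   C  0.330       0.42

y_A (drum 2) = 0.314

Drum 1:
Rachford–Rice: g(ψ₁) = Σ zᵢ(Kᵢ−1)/(1+ψ₁(Kᵢ−1)) = 0.
g(0) = ΣzᵢKᵢ − 1 = 0.399 and g(1) = 1 − Σzᵢ/Kᵢ = -0.256, so a root lies in (0, 1).
Newton–Raphson from ψ₁ = 0.39:
  ψ₁ = 0.390: g = 0.1135, g' = -0.577 → ψ₁ = 0.587
  ψ₁ = 0.587: g = 0.0044, g' = -0.546 → ψ₁ = 0.595
Converged at ψ₁ = 0.595.
Drum-1 compositions:
  A: x = 0.261, y = 0.617
  B: x = 0.235, y = 0.171
  C: x = 0.504, y = 0.212
Drum-2 feed = drum-1 liquid: z₂ = (0.2615, 0.2347, 0.5038).
Drum 2:
Material balance + equilibrium reduce to Σ zᵢ(Kᵢ−1)/(1+ψ₂(Kᵢ−1)) = 0.
Feasibility: ΣzᵢKᵢ = 1.522, Σzᵢ/Kᵢ = 1.072 — both > 1, two phases present.
Newton iteration, ψ₂⁰ = 0.5:
  ψ₂ = 0.500: g = 0.0983, g' = -0.433 → ψ₂ = 0.727
  ψ₂ = 0.727: g = 0.0130, g' = -0.333 → ψ₂ = 0.766
  ψ₂ = 0.766: g = 0.0002, g' = -0.324 → ψ₂ = 0.767
Converged at ψ₂ = 0.767.
  A: x = 0.088, y = 0.314
  B: x = 0.216, y = 0.240
  C: x = 0.696, y = 0.445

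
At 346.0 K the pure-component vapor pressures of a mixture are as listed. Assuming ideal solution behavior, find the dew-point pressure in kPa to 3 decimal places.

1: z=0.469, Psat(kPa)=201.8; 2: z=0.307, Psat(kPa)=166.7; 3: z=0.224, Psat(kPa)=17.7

Pdew = 59.449 kPa

At the dew point ψ → 1, so Σzᵢ/Kᵢ = 1 with Kᵢ = Pᵢˢᵃᵗ/P ⇒ 1/P = Σzᵢ/Pᵢˢᵃᵗ.
1/P = 0.469/201.8 + 0.307/166.7 + 0.224/17.7 = 0.016821 ⇒ P = 59.449 kPa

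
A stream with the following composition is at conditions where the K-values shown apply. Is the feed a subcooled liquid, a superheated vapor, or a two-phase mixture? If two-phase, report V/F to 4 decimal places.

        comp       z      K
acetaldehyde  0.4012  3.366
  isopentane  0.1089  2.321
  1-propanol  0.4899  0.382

ΣzᵢKᵢ = 1.7903; Σzᵢ/Kᵢ = 1.4486.
Both exceed 1, so a two-phase solution exists.
Material balance + equilibrium reduce to Σ zᵢ(Kᵢ−1)/(1+ψ(Kᵢ−1)) = 0.
Iterate (Newton) starting at ψ = 0.66:
  ψ = 0.6600: g = -0.06389, g' = -0.9302 → ψ = 0.5913
  ψ = 0.5913: g = -0.00067, g' = -0.9148 → ψ = 0.5906
Converged at ψ = 0.5906.

two-phase, V/F = 0.5906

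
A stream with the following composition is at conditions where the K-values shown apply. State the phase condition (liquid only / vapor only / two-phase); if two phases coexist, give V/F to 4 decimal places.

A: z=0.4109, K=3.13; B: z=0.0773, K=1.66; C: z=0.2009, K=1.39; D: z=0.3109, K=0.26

ΣzᵢKᵢ = 1.7745; Σzᵢ/Kᵢ = 1.5181.
Both exceed 1, so a two-phase solution exists.
Rachford–Rice: g(ψ) = Σ zᵢ(Kᵢ−1)/(1+ψ(Kᵢ−1)) = 0.
Newton iteration, ψ⁰ = 0.55:
  ψ = 0.5500: g = 0.11702, g' = -0.9183 → ψ = 0.6774
  ψ = 0.6774: g = -0.00583, g' = -1.0321 → ψ = 0.6718
Converged at ψ = 0.6718.

two-phase, V/F = 0.6718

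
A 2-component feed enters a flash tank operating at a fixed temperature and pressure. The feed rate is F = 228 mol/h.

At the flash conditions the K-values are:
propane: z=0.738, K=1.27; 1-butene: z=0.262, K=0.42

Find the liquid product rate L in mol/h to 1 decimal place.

Newton–Raphson from ψ = 0.67:
  ψ = 0.670: g = -0.0798, g' = -0.274 → ψ = 0.379
  ψ = 0.379: g = -0.0140, g' = -0.189 → ψ = 0.305
  ψ = 0.305: g = -0.0005, g' = -0.176 → ψ = 0.302
Converged at ψ = 0.302.
Then V = ψ·F = 0.3020·228 = 68.9 mol/h and L = F − V = 159.1 mol/h.

L = 159.1 mol/h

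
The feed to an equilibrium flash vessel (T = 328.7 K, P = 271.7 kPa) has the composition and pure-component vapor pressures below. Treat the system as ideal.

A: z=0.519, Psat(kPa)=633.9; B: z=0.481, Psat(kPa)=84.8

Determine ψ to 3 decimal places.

ψ = 0.394

Raoult's law: Kᵢ = Pᵢˢᵃᵗ/P = Pᵢˢᵃᵗ/271.7.
  K_A = 633.9/271.7 = 2.33309, K_B = 84.8/271.7 = 0.31211
Binary case is linear: z₁(K₁−1)(1+ψ(K₂−1)) + z₂(K₂−1)(1+ψ(K₁−1)) = 0
⇒ ψ = [z₁(K₁−1)+z₂(K₂−1)] / [−(K₁−1)(K₂−1)] = 0.3610/0.9170 = 0.394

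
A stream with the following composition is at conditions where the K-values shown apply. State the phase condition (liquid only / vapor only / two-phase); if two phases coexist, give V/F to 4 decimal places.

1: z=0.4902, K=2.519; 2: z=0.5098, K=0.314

two-phase, V/F = 0.3790

ΣzᵢKᵢ = 1.3949; Σzᵢ/Kᵢ = 1.8182.
Both exceed 1, so a two-phase solution exists.
Let ψ = V/F and solve Σ zᵢ(Kᵢ−1)/(1+ψ(Kᵢ−1)) = 0.
Newton–Raphson from ψ = 0.68:
  ψ = 0.6800: g = -0.28922, g' = -1.1165 → ψ = 0.4210
  ψ = 0.4210: g = -0.03753, g' = -0.8951 → ψ = 0.3790
Converged at ψ = 0.3790.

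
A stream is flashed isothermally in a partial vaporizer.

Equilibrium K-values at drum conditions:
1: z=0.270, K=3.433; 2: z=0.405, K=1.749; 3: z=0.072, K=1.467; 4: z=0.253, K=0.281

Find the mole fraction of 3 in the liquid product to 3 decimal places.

x_3 = 0.052

Material balance + equilibrium reduce to Σ zᵢ(Kᵢ−1)/(1+ψ(Kᵢ−1)) = 0.
Check two-phase: ΣzᵢKᵢ = 1.812 > 1 and Σzᵢ/Kᵢ = 1.260 > 1, so g(0) = 0.812 > 0 and g(1) = -0.260 < 0.
Newton–Raphson from ψ = 0.64:
  ψ = 0.640: g = 0.1509, g' = -0.806 → ψ = 0.827
  ψ = 0.827: g = -0.0192, g' = -1.067 → ψ = 0.809
Converged at ψ = 0.809.
Compositions from xᵢ = zᵢ/(1+ψ(Kᵢ−1)), yᵢ = Kᵢxᵢ:
  1: x = 0.091, y = 0.312
  2: x = 0.252, y = 0.441
  3: x = 0.052, y = 0.077
  4: x = 0.605, y = 0.170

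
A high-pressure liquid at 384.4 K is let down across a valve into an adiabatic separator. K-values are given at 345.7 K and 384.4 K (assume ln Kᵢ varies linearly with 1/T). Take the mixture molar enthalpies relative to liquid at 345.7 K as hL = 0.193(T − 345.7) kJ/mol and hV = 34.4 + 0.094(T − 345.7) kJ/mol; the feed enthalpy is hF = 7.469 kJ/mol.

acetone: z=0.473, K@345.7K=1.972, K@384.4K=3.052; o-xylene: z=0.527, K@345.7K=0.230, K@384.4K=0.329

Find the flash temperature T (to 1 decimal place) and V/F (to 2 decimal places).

T = 353.4 K, V/F = 0.18

Adiabatic flash: solve Rachford–Rice at each trial T, then check hF = ψ·hV(T) + (1−ψ)·hL(T).
  T = 345.7 K: K = (1.972, 0.230), RR gives ψ = 0.072, H_out = 2.480 kJ/mol
  T = 384.4 K: K = (3.052, 0.329), RR gives ψ = 0.448, H_out = 21.167 kJ/mol
  T = 365.0 K: K = (2.480, 0.278), RR gives ψ = 0.299, H_out = 13.432 kJ/mol
  T = 355.4 K: K = (2.220, 0.253), RR gives ψ = 0.202, H_out = 8.612 kJ/mol
  T = 350.5 K: K = (2.093, 0.241), RR gives ψ = 0.141, H_out = 5.720 kJ/mol
  T = 352.9 K: K = (2.154, 0.247), RR gives ψ = 0.172, H_out = 7.182 kJ/mol
  T = 354.1 K: K = (2.186, 0.250), RR gives ψ = 0.186, H_out = 7.879 kJ/mol
Linear interpolation between T = 352.9 (H_out = 7.182) and T = 354.1 (H_out = 7.879) on hF = 7.469 gives T ≈ 353.4 K, at which ψ = 0.18.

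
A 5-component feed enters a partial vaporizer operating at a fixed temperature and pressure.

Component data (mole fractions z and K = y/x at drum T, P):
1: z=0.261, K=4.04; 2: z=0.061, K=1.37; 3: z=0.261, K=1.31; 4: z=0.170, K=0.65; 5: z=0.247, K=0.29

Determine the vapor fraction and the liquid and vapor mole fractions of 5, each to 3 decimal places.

ψ = 0.582, x_5 = 0.421, y_5 = 0.122

Let ψ = V/F and solve Σ zᵢ(Kᵢ−1)/(1+ψ(Kᵢ−1)) = 0.
g(0) = ΣzᵢKᵢ − 1 = 0.662 and g(1) = 1 − Σzᵢ/Kᵢ = -0.422, so a root lies in (0, 1).
Iterate (Newton) starting at ψ = 0.5:
  ψ = 0.500: g = 0.0599, g' = -0.734 → ψ = 0.582
Converged at ψ = 0.582.
Compositions from xᵢ = zᵢ/(1+ψ(Kᵢ−1)), yᵢ = Kᵢxᵢ:
  1: x = 0.094, y = 0.381
  2: x = 0.050, y = 0.069
  3: x = 0.221, y = 0.290
  4: x = 0.213, y = 0.139
  5: x = 0.421, y = 0.122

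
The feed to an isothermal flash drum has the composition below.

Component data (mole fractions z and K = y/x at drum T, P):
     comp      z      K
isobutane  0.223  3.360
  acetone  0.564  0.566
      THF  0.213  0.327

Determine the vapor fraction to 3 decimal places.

ψ = 0.116

Newton iteration, ψ⁰ = 0.62:
  ψ = 0.620: g = -0.3672, g' = -0.688 → ψ = 0.086
  ψ = 0.086: g = 0.0311, g' = -1.082 → ψ = 0.115
  ψ = 0.115: g = 0.0012, g' = -1.000 → ψ = 0.116
Converged at ψ = 0.116.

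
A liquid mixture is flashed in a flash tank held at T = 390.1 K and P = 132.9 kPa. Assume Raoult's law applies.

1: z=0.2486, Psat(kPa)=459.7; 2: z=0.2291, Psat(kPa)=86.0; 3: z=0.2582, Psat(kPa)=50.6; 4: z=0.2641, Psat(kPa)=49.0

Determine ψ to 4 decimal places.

ψ = 0.1507

Raoult's law: Kᵢ = Pᵢˢᵃᵗ/P = Pᵢˢᵃᵗ/132.9.
  K_1 = 459.7/132.9 = 3.458992, K_2 = 86.0/132.9 = 0.647103, K_3 = 50.6/132.9 = 0.380737, K_4 = 49.0/132.9 = 0.368698
Newton–Raphson from ψ = 0.5:
  ψ = 0.5000: g = -0.29922, g' = -0.7770 → ψ = 0.1149
  ψ = 0.1149: g = 0.04047, g' = -1.1820 → ψ = 0.1491
  ψ = 0.1491: g = 0.00172, g' = -1.0850 → ψ = 0.1507
Converged at ψ = 0.1507.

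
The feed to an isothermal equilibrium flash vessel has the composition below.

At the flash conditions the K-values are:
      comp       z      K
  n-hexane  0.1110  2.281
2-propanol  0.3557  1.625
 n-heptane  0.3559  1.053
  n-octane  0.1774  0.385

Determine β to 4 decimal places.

Material balance + equilibrium reduce to Σ zᵢ(Kᵢ−1)/(1+β(Kᵢ−1)) = 0.
g(0) = ΣzᵢKᵢ − 1 = 0.2743 and g(1) = 1 − Σzᵢ/Kᵢ = -0.0663, so a root lies in (0, 1).
Newton–Raphson from β = 0.38:
  β = 0.3800: g = 0.15140, g' = -0.2884 → β = 0.9050
  β = 0.9050: g = -0.02022, g' = -0.4379 → β = 0.8589
  β = 0.8589: g = -0.00085, g' = -0.4025 → β = 0.8568
Converged at β = 0.8568.

β = 0.8568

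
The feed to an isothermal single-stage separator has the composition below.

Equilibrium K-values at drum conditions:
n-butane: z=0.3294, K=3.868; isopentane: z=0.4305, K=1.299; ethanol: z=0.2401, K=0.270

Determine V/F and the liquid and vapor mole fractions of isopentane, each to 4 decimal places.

Newton–Raphson from V/F = 0.49:
  V/F = 0.4900: g = 0.23215, g' = -0.8077 → V/F = 0.7774
  V/F = 0.7774: g = -0.00830, g' = -0.9691 → V/F = 0.7688
Converged at V/F = 0.7688.
Compositions from xᵢ = zᵢ/(1+V/F(Kᵢ−1)), yᵢ = Kᵢxᵢ:
  n-butane: x = 0.1028, y = 0.3976
  isopentane: x = 0.3500, y = 0.4547
  ethanol: x = 0.5472, y = 0.1477

V/F = 0.7688, x_isopentane = 0.3500, y_isopentane = 0.4547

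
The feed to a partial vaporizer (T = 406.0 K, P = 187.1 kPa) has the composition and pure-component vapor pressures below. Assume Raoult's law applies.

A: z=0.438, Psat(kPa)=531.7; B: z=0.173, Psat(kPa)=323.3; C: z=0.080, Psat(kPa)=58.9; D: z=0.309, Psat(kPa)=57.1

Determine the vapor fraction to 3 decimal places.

Raoult's law: Kᵢ = Pᵢˢᵃᵗ/P = Pᵢˢᵃᵗ/187.1.
  K_A = 531.7/187.1 = 2.84180, K_B = 323.3/187.1 = 1.72795, K_C = 58.9/187.1 = 0.31480, K_D = 57.1/187.1 = 0.30518
Rachford–Rice: g(ψ) = Σ zᵢ(Kᵢ−1)/(1+ψ(Kᵢ−1)) = 0.
Check two-phase: ΣzᵢKᵢ = 1.663 > 1 and Σzᵢ/Kᵢ = 1.521 > 1, so g(0) = 0.663 > 0 and g(1) = -0.521 < 0.
Newton iteration, ψ⁰ = 0.67:
  ψ = 0.670: g = -0.0573, g' = -0.990 → ψ = 0.612
  ψ = 0.612: g = -0.0017, g' = -0.935 → ψ = 0.610
Converged at ψ = 0.610.

ψ = 0.610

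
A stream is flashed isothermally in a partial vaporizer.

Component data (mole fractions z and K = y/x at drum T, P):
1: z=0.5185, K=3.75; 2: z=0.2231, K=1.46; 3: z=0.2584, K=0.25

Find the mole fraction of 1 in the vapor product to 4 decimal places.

Let ψ = V/F and solve Σ zᵢ(Kᵢ−1)/(1+ψ(Kᵢ−1)) = 0.
Feasibility: ΣzᵢKᵢ = 2.3347, Σzᵢ/Kᵢ = 1.3247 — both > 1, two phases present.
Newton iteration, ψ⁰ = 0.5:
  ψ = 0.5000: g = 0.37372, g' = -1.0985 → ψ = 0.8402
  ψ = 0.8402: g = -0.01931, g' = -1.4450 → ψ = 0.8269
  ψ = 0.8269: g = -0.00032, g' = -1.3980 → ψ = 0.8266
Converged at ψ = 0.8266.
Compositions from xᵢ = zᵢ/(1+ψ(Kᵢ−1)), yᵢ = Kᵢxᵢ:
  1: x = 0.1584, y = 0.5940
  2: x = 0.1616, y = 0.2360
  3: x = 0.6800, y = 0.1700

y_1 = 0.5940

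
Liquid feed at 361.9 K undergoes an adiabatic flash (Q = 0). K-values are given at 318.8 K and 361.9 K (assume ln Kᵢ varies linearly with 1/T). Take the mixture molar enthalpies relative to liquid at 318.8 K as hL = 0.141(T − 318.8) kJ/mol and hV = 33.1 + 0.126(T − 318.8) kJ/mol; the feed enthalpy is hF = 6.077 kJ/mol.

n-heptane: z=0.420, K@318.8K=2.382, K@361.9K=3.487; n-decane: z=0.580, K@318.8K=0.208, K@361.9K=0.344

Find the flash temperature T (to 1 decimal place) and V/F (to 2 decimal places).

T = 324.5 K, V/F = 0.16

Adiabatic flash: solve Rachford–Rice at each trial T, then check hF = ψ·hV(T) + (1−ψ)·hL(T).
  T = 318.8 K: K = (2.382, 0.208), RR gives ψ = 0.111, H_out = 3.662 kJ/mol
  T = 361.9 K: K = (3.487, 0.344), RR gives ψ = 0.407, H_out = 19.287 kJ/mol
  T = 340.4 K: K = (2.918, 0.272), RR gives ψ = 0.275, H_out = 12.043 kJ/mol
  T = 329.6 K: K = (2.645, 0.239), RR gives ψ = 0.199, H_out = 8.088 kJ/mol
  T = 324.2 K: K = (2.512, 0.223), RR gives ψ = 0.157, H_out = 5.951 kJ/mol
  T = 326.9 K: K = (2.579, 0.231), RR gives ψ = 0.179, H_out = 7.036 kJ/mol
  T = 325.5 K: K = (2.544, 0.227), RR gives ψ = 0.168, H_out = 6.477 kJ/mol
Linear interpolation between T = 324.2 (H_out = 5.951) and T = 325.5 (H_out = 6.477) on hF = 6.077 gives T ≈ 324.5 K, at which ψ = 0.16.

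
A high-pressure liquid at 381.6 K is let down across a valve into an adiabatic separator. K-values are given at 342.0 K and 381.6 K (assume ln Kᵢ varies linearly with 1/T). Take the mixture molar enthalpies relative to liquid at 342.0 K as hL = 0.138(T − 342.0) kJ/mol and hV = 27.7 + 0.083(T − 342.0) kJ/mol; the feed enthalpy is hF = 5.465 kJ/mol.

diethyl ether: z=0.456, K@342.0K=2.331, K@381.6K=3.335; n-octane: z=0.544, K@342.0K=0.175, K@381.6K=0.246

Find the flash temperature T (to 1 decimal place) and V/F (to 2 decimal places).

Adiabatic flash: solve Rachford–Rice at each trial T, then check hF = ψ·hV(T) + (1−ψ)·hL(T).
  T = 342.0 K: K = (2.331, 0.175), RR gives ψ = 0.144, H_out = 3.989 kJ/mol
  T = 381.6 K: K = (3.335, 0.246), RR gives ψ = 0.372, H_out = 14.954 kJ/mol
  T = 361.8 K: K = (2.816, 0.209), RR gives ψ = 0.277, H_out = 10.108 kJ/mol
  T = 351.9 K: K = (2.569, 0.192), RR gives ψ = 0.218, H_out = 7.273 kJ/mol
  T = 346.9 K: K = (2.447, 0.183), RR gives ψ = 0.183, H_out = 5.683 kJ/mol
  T = 344.4 K: K = (2.388, 0.179), RR gives ψ = 0.163, H_out = 4.837 kJ/mol
  T = 345.6 K: K = (2.416, 0.181), RR gives ψ = 0.173, H_out = 5.248 kJ/mol
Linear interpolation between T = 345.6 (H_out = 5.248) and T = 346.9 (H_out = 5.683) on hF = 5.465 gives T ≈ 346.2 K, at which ψ = 0.18.

T = 346.2 K, V/F = 0.18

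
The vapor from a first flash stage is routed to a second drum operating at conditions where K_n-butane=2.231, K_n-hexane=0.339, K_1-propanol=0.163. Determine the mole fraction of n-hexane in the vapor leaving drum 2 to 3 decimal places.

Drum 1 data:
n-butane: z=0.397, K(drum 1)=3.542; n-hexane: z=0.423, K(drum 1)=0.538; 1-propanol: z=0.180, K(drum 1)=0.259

Drum 1:
Material balance + equilibrium reduce to Σ zᵢ(Kᵢ−1)/(1+ψ₁(Kᵢ−1)) = 0.
Check two-phase: ΣzᵢKᵢ = 1.680 > 1 and Σzᵢ/Kᵢ = 1.593 > 1, so g(0) = 0.680 > 0 and g(1) = -0.593 < 0.
Newton iteration, ψ₁⁰ = 0.55:
  ψ₁ = 0.550: g = -0.0663, g' = -0.890 → ψ₁ = 0.475
  ψ₁ = 0.475: g = 0.0005, g' = -0.910 → ψ₁ = 0.476
Converged at ψ₁ = 0.476.
Drum-1 compositions:
  n-butane: x = 0.180, y = 0.636
  n-hexane: x = 0.542, y = 0.292
  1-propanol: x = 0.278, y = 0.072
Drum-2 feed = drum-1 vapor: z₂ = (0.6362, 0.2917, 0.0720).
Drum 2:
Rachford–Rice: g(ψ₂) = Σ zᵢ(Kᵢ−1)/(1+ψ₂(Kᵢ−1)) = 0.
Check two-phase: ΣzᵢKᵢ = 1.530 > 1 and Σzᵢ/Kᵢ = 1.588 > 1, so g(0) = 0.530 > 0 and g(1) = -0.588 < 0.
Iterate (Newton) starting at ψ₂ = 0.53:
  ψ₂ = 0.530: g = 0.0688, g' = -0.818 → ψ₂ = 0.614
  ψ₂ = 0.614: g = -0.0026, g' = -0.887 → ψ₂ = 0.611
Converged at ψ₂ = 0.611.
  n-butane: x = 0.363, y = 0.810
  n-hexane: x = 0.489, y = 0.166
  1-propanol: x = 0.147, y = 0.024

y_n-hexane (drum 2) = 0.166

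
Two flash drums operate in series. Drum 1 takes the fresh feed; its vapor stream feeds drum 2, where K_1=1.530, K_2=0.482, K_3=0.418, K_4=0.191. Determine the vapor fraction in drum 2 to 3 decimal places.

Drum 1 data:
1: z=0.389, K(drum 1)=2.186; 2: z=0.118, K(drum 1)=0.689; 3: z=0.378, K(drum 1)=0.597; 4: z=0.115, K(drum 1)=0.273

V/F (drum 2) = 0.277

Drum 1:
Material balance + equilibrium reduce to Σ zᵢ(Kᵢ−1)/(1+ψ₁(Kᵢ−1)) = 0.
g(0) = ΣzᵢKᵢ − 1 = 0.189 and g(1) = 1 − Σzᵢ/Kᵢ = -0.404, so a root lies in (0, 1).
Newton iteration, ψ₁⁰ = 0.5:
  ψ₁ = 0.500: g = -0.0760, g' = -0.478 → ψ₁ = 0.341
  ψ₁ = 0.341: g = -0.0003, g' = -0.482 → ψ₁ = 0.340
Converged at ψ₁ = 0.340.
Drum-1 compositions:
  1: x = 0.277, y = 0.606
  2: x = 0.132, y = 0.091
  3: x = 0.438, y = 0.262
  4: x = 0.153, y = 0.042
Drum-2 feed = drum-1 vapor: z₂ = (0.6058, 0.0909, 0.2615, 0.0417).
Drum 2:
Let ψ₂ = V/F and solve Σ zᵢ(Kᵢ−1)/(1+ψ₂(Kᵢ−1)) = 0.
Check two-phase: ΣzᵢKᵢ = 1.088 > 1 and Σzᵢ/Kᵢ = 1.429 > 1, so g(0) = 0.088 > 0 and g(1) = -0.429 < 0.
Newton iteration, ψ₂⁰ = 0.37:
  ψ₂ = 0.370: g = -0.0320, g' = -0.356 → ψ₂ = 0.280
  ψ₂ = 0.280: g = -0.0010, g' = -0.335 → ψ₂ = 0.277
Converged at ψ₂ = 0.277.
  1: x = 0.528, y = 0.808
  2: x = 0.106, y = 0.051
  3: x = 0.312, y = 0.130
  4: x = 0.054, y = 0.010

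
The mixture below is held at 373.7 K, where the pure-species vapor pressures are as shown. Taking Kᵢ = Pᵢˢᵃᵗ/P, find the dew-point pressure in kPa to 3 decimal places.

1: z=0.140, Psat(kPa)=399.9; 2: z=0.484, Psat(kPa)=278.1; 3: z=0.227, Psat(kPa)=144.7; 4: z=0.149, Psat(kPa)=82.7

At the dew point ψ → 1, so Σzᵢ/Kᵢ = 1 with Kᵢ = Pᵢˢᵃᵗ/P ⇒ 1/P = Σzᵢ/Pᵢˢᵃᵗ.
1/P = 0.140/399.9 + 0.484/278.1 + 0.227/144.7 + 0.149/82.7 = 0.005461 ⇒ P = 183.119 kPa

Pdew = 183.119 kPa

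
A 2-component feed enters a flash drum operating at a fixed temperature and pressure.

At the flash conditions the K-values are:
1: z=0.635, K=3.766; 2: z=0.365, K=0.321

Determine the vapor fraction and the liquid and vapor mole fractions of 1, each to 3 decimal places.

ψ = 0.803, x_1 = 0.197, y_1 = 0.742

Material balance + equilibrium reduce to Σ zᵢ(Kᵢ−1)/(1+ψ(Kᵢ−1)) = 0.
g(0) = ΣzᵢKᵢ − 1 = 1.509 and g(1) = 1 − Σzᵢ/Kᵢ = -0.306, so a root lies in (0, 1).
Binary case is linear: z₁(K₁−1)(1+ψ(K₂−1)) + z₂(K₂−1)(1+ψ(K₁−1)) = 0
⇒ ψ = [z₁(K₁−1)+z₂(K₂−1)] / [−(K₁−1)(K₂−1)] = 1.5086/1.8781 = 0.803
Compositions from xᵢ = zᵢ/(1+ψ(Kᵢ−1)), yᵢ = Kᵢxᵢ:
  1: x = 0.197, y = 0.742
  2: x = 0.803, y = 0.258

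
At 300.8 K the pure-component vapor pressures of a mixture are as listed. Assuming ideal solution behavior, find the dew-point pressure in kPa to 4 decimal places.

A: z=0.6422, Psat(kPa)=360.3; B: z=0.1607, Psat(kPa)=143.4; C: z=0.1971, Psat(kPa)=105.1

Pdew = 209.2750 kPa

At the dew point ψ → 1, so Σzᵢ/Kᵢ = 1 with Kᵢ = Pᵢˢᵃᵗ/P ⇒ 1/P = Σzᵢ/Pᵢˢᵃᵗ.
1/P = 0.6422/360.3 + 0.1607/143.4 + 0.1971/105.1 = 0.0047784 ⇒ P = 209.2750 kPa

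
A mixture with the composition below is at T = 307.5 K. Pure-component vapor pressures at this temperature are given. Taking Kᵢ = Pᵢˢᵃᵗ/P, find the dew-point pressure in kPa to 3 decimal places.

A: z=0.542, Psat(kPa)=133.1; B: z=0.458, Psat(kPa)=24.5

At the dew point ψ → 1, so Σzᵢ/Kᵢ = 1 with Kᵢ = Pᵢˢᵃᵗ/P ⇒ 1/P = Σzᵢ/Pᵢˢᵃᵗ.
1/P = 0.542/133.1 + 0.458/24.5 = 0.022766 ⇒ P = 43.925 kPa

Pdew = 43.925 kPa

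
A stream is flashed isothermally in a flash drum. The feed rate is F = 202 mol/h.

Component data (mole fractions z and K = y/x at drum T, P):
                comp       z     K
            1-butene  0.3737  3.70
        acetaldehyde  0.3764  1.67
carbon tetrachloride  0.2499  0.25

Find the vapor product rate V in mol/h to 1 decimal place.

V = 164.0 mol/h

Iterate (Newton) starting at ψ = 0.5:
  ψ = 0.5000: g = 0.31838, g' = -0.9480 → ψ = 0.8359
  ψ = 0.8359: g = -0.03087, g' = -1.3360 → ψ = 0.8128
  ψ = 0.8128: g = -0.00090, g' = -1.2599 → ψ = 0.8120
Converged at ψ = 0.8120.
Then V = ψ·F = 0.8120·202 = 164.0 mol/h and L = F − V = 38.0 mol/h.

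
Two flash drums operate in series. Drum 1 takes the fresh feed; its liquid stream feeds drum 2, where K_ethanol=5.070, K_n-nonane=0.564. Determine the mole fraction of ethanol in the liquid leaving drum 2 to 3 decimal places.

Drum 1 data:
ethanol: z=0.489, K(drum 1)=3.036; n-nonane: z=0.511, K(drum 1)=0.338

Drum 1:
Binary case is linear: z₁(K₁−1)(1+ψ₁(K₂−1)) + z₂(K₂−1)(1+ψ₁(K₁−1)) = 0
⇒ ψ₁ = [z₁(K₁−1)+z₂(K₂−1)] / [−(K₁−1)(K₂−1)] = 0.6573/1.3478 = 0.488
Drum-1 compositions:
  ethanol: x = 0.245, y = 0.745
  n-nonane: x = 0.755, y = 0.255
Drum-2 feed = drum-1 liquid: z₂ = (0.2454, 0.7546).
Drum 2:
Material balance + equilibrium reduce to Σ zᵢ(Kᵢ−1)/(1+ψ₂(Kᵢ−1)) = 0.
g(0) = ΣzᵢKᵢ − 1 = 0.670 and g(1) = 1 − Σzᵢ/Kᵢ = -0.386, so a root lies in (0, 1).
Newton iteration, ψ₂⁰ = 0.5:
  ψ₂ = 0.500: g = -0.0917, g' = -0.676 → ψ₂ = 0.364
  ψ₂ = 0.364: g = 0.0111, g' = -0.862 → ψ₂ = 0.377
Converged at ψ₂ = 0.377.
  ethanol: x = 0.097, y = 0.491
  n-nonane: x = 0.903, y = 0.509

x_ethanol (drum 2) = 0.097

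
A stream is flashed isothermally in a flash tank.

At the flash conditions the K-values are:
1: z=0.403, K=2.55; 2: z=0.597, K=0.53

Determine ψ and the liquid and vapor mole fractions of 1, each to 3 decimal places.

Material balance + equilibrium reduce to Σ zᵢ(Kᵢ−1)/(1+ψ(Kᵢ−1)) = 0.
g(0) = ΣzᵢKᵢ − 1 = 0.344 and g(1) = 1 − Σzᵢ/Kᵢ = -0.284, so a root lies in (0, 1).
Binary case is linear: z₁(K₁−1)(1+ψ(K₂−1)) + z₂(K₂−1)(1+ψ(K₁−1)) = 0
⇒ ψ = [z₁(K₁−1)+z₂(K₂−1)] / [−(K₁−1)(K₂−1)] = 0.3441/0.7285 = 0.472
Compositions from xᵢ = zᵢ/(1+ψ(Kᵢ−1)), yᵢ = Kᵢxᵢ:
  1: x = 0.233, y = 0.593
  2: x = 0.767, y = 0.407

ψ = 0.472, x_1 = 0.233, y_1 = 0.593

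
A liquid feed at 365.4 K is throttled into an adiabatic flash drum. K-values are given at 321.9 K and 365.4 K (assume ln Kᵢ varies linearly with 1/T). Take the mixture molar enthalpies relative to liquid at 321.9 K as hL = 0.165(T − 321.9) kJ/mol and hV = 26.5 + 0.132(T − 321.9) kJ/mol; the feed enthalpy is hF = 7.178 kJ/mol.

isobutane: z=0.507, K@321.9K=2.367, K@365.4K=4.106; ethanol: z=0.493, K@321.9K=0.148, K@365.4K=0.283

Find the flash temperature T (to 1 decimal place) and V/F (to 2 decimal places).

Adiabatic flash: solve Rachford–Rice at each trial T, then check hF = ψ·hV(T) + (1−ψ)·hL(T).
  T = 321.9 K: K = (2.367, 0.148), RR gives ψ = 0.234, H_out = 6.212 kJ/mol
  T = 365.4 K: K = (4.106, 0.283), RR gives ψ = 0.548, H_out = 20.923 kJ/mol
  T = 343.6 K: K = (3.170, 0.209), RR gives ψ = 0.414, H_out = 14.245 kJ/mol
  T = 332.8 K: K = (2.754, 0.177), RR gives ψ = 0.335, H_out = 10.554 kJ/mol
  T = 327.4 K: K = (2.558, 0.162), RR gives ψ = 0.289, H_out = 8.508 kJ/mol
  T = 324.6 K: K = (2.460, 0.155), RR gives ψ = 0.262, H_out = 7.370 kJ/mol
  T = 323.2 K: K = (2.411, 0.151), RR gives ψ = 0.248, H_out = 6.778 kJ/mol
Linear interpolation between T = 323.2 (H_out = 6.778) and T = 324.6 (H_out = 7.370) on hF = 7.178 gives T ≈ 324.1 K, at which ψ = 0.26.

T = 324.1 K, V/F = 0.26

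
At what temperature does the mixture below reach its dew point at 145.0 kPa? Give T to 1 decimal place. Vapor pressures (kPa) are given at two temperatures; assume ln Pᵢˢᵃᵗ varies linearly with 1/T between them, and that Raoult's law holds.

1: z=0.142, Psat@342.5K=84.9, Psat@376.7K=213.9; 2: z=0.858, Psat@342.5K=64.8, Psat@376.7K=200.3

Dew-point temperature: Σzᵢ·P/Pᵢˢᵃᵗ(T) = 1. Interpolate ln Pᵢˢᵃᵗ = aᵢ + bᵢ/T.
  T = 342.5 K: ΣzᵢP/Pᵢˢᵃᵗ = 2.1624
  T = 376.7 K: ΣzᵢP/Pᵢˢᵃᵗ = 0.7174
  T = 359.6 K: ΣzᵢP/Pᵢˢᵃᵗ = 1.2126
  T = 368.1 K: ΣzᵢP/Pᵢˢᵃᵗ = 0.9283
  T = 363.9 K: ΣzᵢP/Pᵢˢᵃᵗ = 1.0576
  T = 366.0 K: ΣzᵢP/Pᵢˢᵃᵗ = 0.9905
Interpolating between 363.9 K and 366.0 K gives T ≈ 365.7 K.

T = 365.7 K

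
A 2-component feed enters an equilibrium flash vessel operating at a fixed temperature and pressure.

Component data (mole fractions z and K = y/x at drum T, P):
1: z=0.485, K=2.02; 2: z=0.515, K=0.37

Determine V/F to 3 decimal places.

V/F = 0.265

Binary case is linear: z₁(K₁−1)(1+V/F(K₂−1)) + z₂(K₂−1)(1+V/F(K₁−1)) = 0
⇒ V/F = [z₁(K₁−1)+z₂(K₂−1)] / [−(K₁−1)(K₂−1)] = 0.1702/0.6426 = 0.265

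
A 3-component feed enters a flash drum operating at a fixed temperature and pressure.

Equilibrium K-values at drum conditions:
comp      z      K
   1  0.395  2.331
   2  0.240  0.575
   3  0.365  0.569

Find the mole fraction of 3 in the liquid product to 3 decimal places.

Material balance + equilibrium reduce to Σ zᵢ(Kᵢ−1)/(1+β(Kᵢ−1)) = 0.
Check two-phase: ΣzᵢKᵢ = 1.266 > 1 and Σzᵢ/Kᵢ = 1.228 > 1, so g(0) = 0.266 > 0 and g(1) = -0.228 < 0.
Newton–Raphson from β = 0.5:
  β = 0.500: g = -0.0144, g' = -0.432 → β = 0.467
Converged at β = 0.467.
Compositions from xᵢ = zᵢ/(1+β(Kᵢ−1)), yᵢ = Kᵢxᵢ:
  1: x = 0.244, y = 0.568
  2: x = 0.299, y = 0.172
  3: x = 0.457, y = 0.260

x_3 = 0.457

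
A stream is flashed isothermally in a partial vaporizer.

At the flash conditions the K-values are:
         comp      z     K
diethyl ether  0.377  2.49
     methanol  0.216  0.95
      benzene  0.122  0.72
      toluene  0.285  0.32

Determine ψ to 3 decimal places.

ψ = 0.462

Let ψ = V/F and solve Σ zᵢ(Kᵢ−1)/(1+ψ(Kᵢ−1)) = 0.
Feasibility: ΣzᵢKᵢ = 1.323, Σzᵢ/Kᵢ = 1.439 — both > 1, two phases present.
Newton–Raphson from ψ = 0.59:
  ψ = 0.590: g = -0.0768, g' = -0.619 → ψ = 0.466
  ψ = 0.466: g = -0.0025, g' = -0.587 → ψ = 0.462
Converged at ψ = 0.462.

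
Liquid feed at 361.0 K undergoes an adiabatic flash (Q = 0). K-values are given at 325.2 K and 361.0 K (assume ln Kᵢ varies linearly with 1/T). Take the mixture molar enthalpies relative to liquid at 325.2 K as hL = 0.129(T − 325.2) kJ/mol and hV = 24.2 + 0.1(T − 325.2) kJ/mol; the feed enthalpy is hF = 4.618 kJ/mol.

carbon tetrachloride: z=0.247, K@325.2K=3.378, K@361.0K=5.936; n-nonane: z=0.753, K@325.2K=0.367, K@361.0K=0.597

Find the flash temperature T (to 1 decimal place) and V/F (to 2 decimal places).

Adiabatic flash: solve Rachford–Rice at each trial T, then check hF = ψ·hV(T) + (1−ψ)·hL(T).
  T = 325.2 K: K = (3.378, 0.367), RR gives ψ = 0.074, H_out = 1.780 kJ/mol
  T = 361.0 K: K = (5.936, 0.597), RR gives ψ = 0.460, H_out = 15.281 kJ/mol
  T = 343.1 K: K = (4.544, 0.474), RR gives ψ = 0.257, H_out = 8.399 kJ/mol
  T = 334.1 K: K = (3.930, 0.418), RR gives ψ = 0.168, H_out = 5.161 kJ/mol
  T = 329.6 K: K = (3.644, 0.392), RR gives ψ = 0.121, H_out = 3.490 kJ/mol
  T = 331.9 K: K = (3.789, 0.405), RR gives ψ = 0.145, H_out = 4.351 kJ/mol
Linear interpolation between T = 331.9 (H_out = 4.351) and T = 334.1 (H_out = 5.161) on hF = 4.618 gives T ≈ 332.6 K, at which ψ = 0.15.

T = 332.6 K, V/F = 0.15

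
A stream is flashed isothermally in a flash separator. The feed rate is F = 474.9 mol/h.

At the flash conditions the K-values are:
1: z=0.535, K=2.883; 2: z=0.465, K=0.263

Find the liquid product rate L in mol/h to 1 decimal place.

Iterate (Newton) starting at β = 0.5:
  β = 0.500: g = -0.0238, g' = -1.137 → β = 0.479
Converged at β = 0.479.
Then V = β·F = 0.4790·474.9 = 227.5 mol/h and L = F − V = 247.4 mol/h.

L = 247.4 mol/h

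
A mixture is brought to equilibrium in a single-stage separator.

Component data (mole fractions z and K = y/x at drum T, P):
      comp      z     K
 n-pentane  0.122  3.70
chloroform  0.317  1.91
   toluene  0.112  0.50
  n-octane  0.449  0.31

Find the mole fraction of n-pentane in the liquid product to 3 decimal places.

x_n-pentane = 0.074

Iterate (Newton) starting at ψ = 0.59:
  ψ = 0.590: g = -0.2872, g' = -0.908 → ψ = 0.274
  ψ = 0.274: g = -0.0264, g' = -0.825 → ψ = 0.242
Converged at ψ = 0.242.
Compositions from xᵢ = zᵢ/(1+ψ(Kᵢ−1)), yᵢ = Kᵢxᵢ:
  n-pentane: x = 0.074, y = 0.273
  chloroform: x = 0.260, y = 0.496
  toluene: x = 0.127, y = 0.064
  n-octane: x = 0.539, y = 0.167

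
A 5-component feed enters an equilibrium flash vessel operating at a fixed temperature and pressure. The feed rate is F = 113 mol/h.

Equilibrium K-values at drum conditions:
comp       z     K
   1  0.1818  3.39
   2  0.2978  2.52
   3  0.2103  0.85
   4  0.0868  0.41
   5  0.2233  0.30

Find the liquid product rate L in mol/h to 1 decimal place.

L = 40.6 mol/h

Let ψ = V/F and solve Σ zᵢ(Kᵢ−1)/(1+ψ(Kᵢ−1)) = 0.
g(0) = ΣzᵢKᵢ − 1 = 0.6481 and g(1) = 1 − Σzᵢ/Kᵢ = -0.3753, so a root lies in (0, 1).
Newton–Raphson from ψ = 0.5:
  ψ = 0.5000: g = 0.10792, g' = -0.7630 → ψ = 0.6415
  ψ = 0.6415: g = -0.00027, g' = -0.7827 → ψ = 0.6411
Converged at ψ = 0.6411.
Then V = ψ·F = 0.6411·113 = 72.4 mol/h and L = F − V = 40.6 mol/h.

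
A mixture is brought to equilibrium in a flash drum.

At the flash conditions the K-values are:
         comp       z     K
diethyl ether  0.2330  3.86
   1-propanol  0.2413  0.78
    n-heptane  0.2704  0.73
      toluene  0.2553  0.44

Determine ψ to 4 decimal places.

Let ψ = V/F and solve Σ zᵢ(Kᵢ−1)/(1+ψ(Kᵢ−1)) = 0.
Check two-phase: ΣzᵢKᵢ = 1.3973 > 1 and Σzᵢ/Kᵢ = 1.3204 > 1, so g(0) = 0.3973 > 0 and g(1) = -0.3204 < 0.
Newton iteration, ψ⁰ = 0.5:
  ψ = 0.5000: g = -0.06839, g' = -0.5183 → ψ = 0.3681
  ψ = 0.3681: g = 0.00573, g' = -0.6175 → ψ = 0.3773
  ψ = 0.3773: g = 0.00004, g' = -0.6079 → ψ = 0.3774
Converged at ψ = 0.3774.

ψ = 0.3774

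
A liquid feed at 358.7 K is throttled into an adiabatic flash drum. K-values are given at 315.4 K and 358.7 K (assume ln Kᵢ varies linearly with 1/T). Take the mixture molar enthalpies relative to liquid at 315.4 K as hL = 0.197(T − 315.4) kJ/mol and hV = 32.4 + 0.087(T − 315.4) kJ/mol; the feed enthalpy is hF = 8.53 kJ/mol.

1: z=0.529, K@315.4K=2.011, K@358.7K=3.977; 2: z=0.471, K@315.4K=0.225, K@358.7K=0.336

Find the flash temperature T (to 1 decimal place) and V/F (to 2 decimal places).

T = 317.4 K, V/F = 0.25

Adiabatic flash: solve Rachford–Rice at each trial T, then check hF = ψ·hV(T) + (1−ψ)·hL(T).
  T = 315.4 K: K = (2.011, 0.225), RR gives ψ = 0.217, H_out = 7.021 kJ/mol
  T = 358.7 K: K = (3.977, 0.336), RR gives ψ = 0.638, H_out = 26.176 kJ/mol
  T = 337.0 K: K = (2.888, 0.278), RR gives ψ = 0.484, H_out = 18.777 kJ/mol
  T = 326.2 K: K = (2.425, 0.251), RR gives ψ = 0.376, H_out = 13.857 kJ/mol
  T = 320.8 K: K = (2.212, 0.238), RR gives ψ = 0.305, H_out = 10.778 kJ/mol
  T = 318.1 K: K = (2.110, 0.231), RR gives ψ = 0.264, H_out = 9.003 kJ/mol
  T = 316.8 K: K = (2.062, 0.228), RR gives ψ = 0.242, H_out = 8.078 kJ/mol
Linear interpolation between T = 316.8 (H_out = 8.078) and T = 318.1 (H_out = 9.003) on hF = 8.53 gives T ≈ 317.4 K, at which ψ = 0.25.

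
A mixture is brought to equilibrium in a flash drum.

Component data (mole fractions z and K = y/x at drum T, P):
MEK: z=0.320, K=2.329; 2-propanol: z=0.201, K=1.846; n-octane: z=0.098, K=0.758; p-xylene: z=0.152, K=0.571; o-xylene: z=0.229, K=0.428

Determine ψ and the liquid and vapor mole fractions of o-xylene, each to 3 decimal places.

ψ = 0.673, x_o-xylene = 0.372, y_o-xylene = 0.159

Let ψ = V/F and solve Σ zᵢ(Kᵢ−1)/(1+ψ(Kᵢ−1)) = 0.
g(0) = ΣzᵢKᵢ − 1 = 0.375 and g(1) = 1 − Σzᵢ/Kᵢ = -0.177, so a root lies in (0, 1).
Newton–Raphson from ψ = 0.5:
  ψ = 0.500: g = 0.0815, g' = -0.475 → ψ = 0.672
  ψ = 0.672: g = 0.0005, g' = -0.477 → ψ = 0.673
Converged at ψ = 0.673.
Compositions from xᵢ = zᵢ/(1+ψ(Kᵢ−1)), yᵢ = Kᵢxᵢ:
  MEK: x = 0.169, y = 0.393
  2-propanol: x = 0.128, y = 0.236
  n-octane: x = 0.117, y = 0.089
  p-xylene: x = 0.214, y = 0.122
  o-xylene: x = 0.372, y = 0.159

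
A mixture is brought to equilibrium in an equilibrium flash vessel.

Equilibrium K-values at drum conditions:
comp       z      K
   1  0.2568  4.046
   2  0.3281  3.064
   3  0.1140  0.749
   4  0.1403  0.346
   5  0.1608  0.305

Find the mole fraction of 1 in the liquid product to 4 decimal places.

Newton–Raphson from ψ = 0.36:
  ψ = 0.3600: g = 0.46109, g' = -1.2516 → ψ = 0.7284
  ψ = 0.7284: g = 0.07694, g' = -1.0012 → ψ = 0.8053
  ψ = 0.8053: g = -0.00256, g' = -1.0767 → ψ = 0.8029
Converged at ψ = 0.8029.
Compositions from xᵢ = zᵢ/(1+ψ(Kᵢ−1)), yᵢ = Kᵢxᵢ:
  1: x = 0.0745, y = 0.3016
  2: x = 0.1235, y = 0.3783
  3: x = 0.1428, y = 0.1069
  4: x = 0.2954, y = 0.1022
  5: x = 0.3638, y = 0.1110

x_1 = 0.0745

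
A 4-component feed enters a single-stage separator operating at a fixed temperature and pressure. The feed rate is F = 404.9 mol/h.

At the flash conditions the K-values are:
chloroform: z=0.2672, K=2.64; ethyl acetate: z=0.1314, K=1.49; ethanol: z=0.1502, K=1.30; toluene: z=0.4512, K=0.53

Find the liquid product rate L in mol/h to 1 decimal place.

L = 148.5 mol/h

Let ψ = V/F and solve Σ zᵢ(Kᵢ−1)/(1+ψ(Kᵢ−1)) = 0.
g(0) = ΣzᵢKᵢ − 1 = 0.3356 and g(1) = 1 − Σzᵢ/Kᵢ = -0.1563, so a root lies in (0, 1).
Newton iteration, ψ⁰ = 0.37:
  ψ = 0.3700: g = 0.11108, g' = -0.4580 → ψ = 0.6125
  ψ = 0.6125: g = 0.00839, g' = -0.4037 → ψ = 0.6333
  ψ = 0.6333: g = 0.00001, g' = -0.4029 → ψ = 0.6334
Converged at ψ = 0.6334.
Then V = ψ·F = 0.6334·404.9 = 256.4 mol/h and L = F − V = 148.5 mol/h.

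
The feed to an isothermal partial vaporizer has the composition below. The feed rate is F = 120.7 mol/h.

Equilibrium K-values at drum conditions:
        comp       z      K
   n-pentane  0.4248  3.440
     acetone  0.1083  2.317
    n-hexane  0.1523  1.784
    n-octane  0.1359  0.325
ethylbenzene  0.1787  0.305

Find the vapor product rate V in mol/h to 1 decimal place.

Let ψ = V/F and solve Σ zᵢ(Kᵢ−1)/(1+ψ(Kᵢ−1)) = 0.
Feasibility: ΣzᵢKᵢ = 2.0826, Σzᵢ/Kᵢ = 1.2597 — both > 1, two phases present.
Iterate (Newton) starting at ψ = 0.49:
  ψ = 0.4900: g = 0.31964, g' = -0.9796 → ψ = 0.8163
  ψ = 0.8163: g = -0.00334, g' = -1.1292 → ψ = 0.8133
Converged at ψ = 0.8133.
Then V = ψ·F = 0.8133·120.7 = 98.2 mol/h and L = F − V = 22.5 mol/h.

V = 98.2 mol/h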